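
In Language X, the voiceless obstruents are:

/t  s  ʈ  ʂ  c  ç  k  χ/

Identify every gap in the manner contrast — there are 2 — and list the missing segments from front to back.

/x/, /q/

Stop: /t/ (alveolar), /ʈ/ (retroflex), /c/ (palatal), /k/ (velar).
Fricative: /s/ (alveolar), /ʂ/ (retroflex), /ç/ (palatal), /χ/ (uvular).
Gaps, from front to back: velar lacks fricative (/x/); uvular lacks stop (/q/).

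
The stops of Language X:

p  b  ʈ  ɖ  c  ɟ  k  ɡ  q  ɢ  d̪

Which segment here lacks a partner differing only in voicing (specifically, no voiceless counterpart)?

/d̪/

Bilabial: /p/ ~ /b/
Retroflex: /ʈ/ ~ /ɖ/
Palatal: /c/ ~ /ɟ/
Velar: /k/ ~ /ɡ/
Uvular: /q/ ~ /ɢ/
Dental: only /d̪/ (voiced); no voiceless partner.
So /d̪/ is the unpaired segment.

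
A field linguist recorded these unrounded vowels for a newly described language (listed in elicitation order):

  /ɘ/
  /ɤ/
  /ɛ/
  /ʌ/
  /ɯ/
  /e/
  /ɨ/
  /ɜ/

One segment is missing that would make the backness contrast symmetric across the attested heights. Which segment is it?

height            front     central   back    
high              —         ɨ         ɯ       
high-mid          e         ɘ         ɤ       
low-mid           ɛ         ɜ         ʌ       
The high row has no front member, so the gap is the high front unrounded vowel /i/.

/i/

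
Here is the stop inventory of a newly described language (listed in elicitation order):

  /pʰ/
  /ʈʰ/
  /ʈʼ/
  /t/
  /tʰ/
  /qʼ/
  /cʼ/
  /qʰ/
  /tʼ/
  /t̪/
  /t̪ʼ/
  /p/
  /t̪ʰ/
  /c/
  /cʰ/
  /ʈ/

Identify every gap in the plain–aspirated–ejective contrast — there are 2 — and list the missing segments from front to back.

bilabial: plain /p/, aspirated /pʰ/, ejective —.
dental: plain /t̪/, aspirated /t̪ʰ/, ejective /t̪ʼ/.
alveolar: plain /t/, aspirated /tʰ/, ejective /tʼ/.
retroflex: plain /ʈ/, aspirated /ʈʰ/, ejective /ʈʼ/.
palatal: plain /c/, aspirated /cʰ/, ejective /cʼ/.
uvular: plain —, aspirated /qʰ/, ejective /qʼ/.
Gaps, from front to back: bilabial lacks ejective (/pʼ/); uvular lacks plain (/q/).

/pʼ/, /q/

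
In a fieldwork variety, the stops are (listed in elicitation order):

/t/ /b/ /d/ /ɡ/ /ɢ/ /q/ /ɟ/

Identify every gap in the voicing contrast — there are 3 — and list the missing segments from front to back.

bilabial: voiceless —, voiced /b/.
alveolar: voiceless /t/, voiced /d/.
palatal: voiceless —, voiced /ɟ/.
velar: voiceless —, voiced /ɡ/.
uvular: voiceless /q/, voiced /ɢ/.
Gaps, from front to back: bilabial lacks voiceless (/p/); palatal lacks voiceless (/c/); velar lacks voiceless (/k/).

/p/, /c/, /k/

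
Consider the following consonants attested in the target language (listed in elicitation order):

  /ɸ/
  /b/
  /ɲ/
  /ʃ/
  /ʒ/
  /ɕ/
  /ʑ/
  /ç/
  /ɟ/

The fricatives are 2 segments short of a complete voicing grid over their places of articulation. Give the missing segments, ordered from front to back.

bilabial: voiceless /ɸ/, voiced —.
postalveolar: voiceless /ʃ/, voiced /ʒ/.
alveolo-palatal: voiceless /ɕ/, voiced /ʑ/.
palatal: voiceless /ç/, voiced —.
Gaps, from front to back: bilabial lacks voiced (/β/); palatal lacks voiced (/ʝ/).

/β/, /ʝ/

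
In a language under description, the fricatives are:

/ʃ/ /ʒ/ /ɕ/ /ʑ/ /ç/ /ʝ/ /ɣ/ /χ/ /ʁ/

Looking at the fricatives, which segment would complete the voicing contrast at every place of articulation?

/x/

postalveolar: voiceless /ʃ/, voiced /ʒ/.
alveolo-palatal: voiceless /ɕ/, voiced /ʑ/.
palatal: voiceless /ç/, voiced /ʝ/.
velar: voiceless —, voiced /ɣ/.
uvular: voiceless /χ/, voiced /ʁ/.
The velar row has no voiceless member, so the gap is the voiceless velar fricative /x/.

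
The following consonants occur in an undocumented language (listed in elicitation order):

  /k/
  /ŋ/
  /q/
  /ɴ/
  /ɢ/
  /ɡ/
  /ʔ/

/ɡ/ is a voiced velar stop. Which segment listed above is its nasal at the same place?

/ŋ/

The nasal at the same place is a velar nasal — in this inventory, /ŋ/.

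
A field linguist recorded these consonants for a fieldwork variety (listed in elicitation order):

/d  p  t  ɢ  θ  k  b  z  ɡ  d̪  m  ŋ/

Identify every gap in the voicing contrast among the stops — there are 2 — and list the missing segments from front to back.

/t̪/, /q/

bilabial: voiceless /p/, voiced /b/.
dental: voiceless —, voiced /d̪/.
alveolar: voiceless /t/, voiced /d/.
velar: voiceless /k/, voiced /ɡ/.
uvular: voiceless —, voiced /ɢ/.
Gaps, from front to back: dental lacks voiceless (/t̪/); uvular lacks voiceless (/q/).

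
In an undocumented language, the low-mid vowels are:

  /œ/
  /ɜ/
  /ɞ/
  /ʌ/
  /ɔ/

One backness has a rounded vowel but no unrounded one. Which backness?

backness          unrounded  rounded 
front             —         œ       
central           ɜ         ɞ       
back              ʌ         ɔ       
Every backness has an unrounded member except front, where /ɛ/ would be expected.

front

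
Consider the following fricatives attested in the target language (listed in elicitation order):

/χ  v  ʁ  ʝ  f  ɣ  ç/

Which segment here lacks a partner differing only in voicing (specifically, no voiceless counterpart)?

Labiodental: /f/ ~ /v/
Palatal: /ç/ ~ /ʝ/
Uvular: /χ/ ~ /ʁ/
Velar: only /ɣ/ (voiced); no voiceless partner.
So /ɣ/ is the unpaired segment.

/ɣ/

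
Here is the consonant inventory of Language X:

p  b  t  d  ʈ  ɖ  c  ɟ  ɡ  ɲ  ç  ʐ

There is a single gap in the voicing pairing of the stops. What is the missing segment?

place of articulation  voiceless  voiced  
bilabial          p         b       
alveolar          t         d       
retroflex         ʈ         ɖ       
palatal           c         ɟ       
velar             —         ɡ       
The velar row has no voiceless member, so the gap is the voiceless velar stop /k/.

/k/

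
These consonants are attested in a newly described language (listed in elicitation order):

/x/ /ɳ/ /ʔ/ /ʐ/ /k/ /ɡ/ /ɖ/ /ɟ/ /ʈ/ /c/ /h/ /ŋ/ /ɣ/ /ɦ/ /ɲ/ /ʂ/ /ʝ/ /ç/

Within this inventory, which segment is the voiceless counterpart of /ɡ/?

/ɡ/ is a voiced velar stop.
The voiceless counterpart is a voiceless velar stop — in this inventory, /k/.

/k/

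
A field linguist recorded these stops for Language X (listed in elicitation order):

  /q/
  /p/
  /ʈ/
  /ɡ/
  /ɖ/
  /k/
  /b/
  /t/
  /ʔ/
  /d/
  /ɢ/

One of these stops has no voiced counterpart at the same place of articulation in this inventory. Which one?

Bilabial: /p/ ~ /b/
Alveolar: /t/ ~ /d/
Retroflex: /ʈ/ ~ /ɖ/
Velar: /k/ ~ /ɡ/
Uvular: /q/ ~ /ɢ/
Glottal: only /ʔ/ (voiceless); no voiced partner.
So /ʔ/ is the unpaired segment.

/ʔ/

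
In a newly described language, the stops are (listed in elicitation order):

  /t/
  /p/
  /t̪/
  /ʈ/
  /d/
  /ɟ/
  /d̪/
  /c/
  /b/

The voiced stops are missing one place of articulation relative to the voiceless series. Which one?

retroflex

bilabial: voiceless /p/, voiced /b/.
dental: voiceless /t̪/, voiced /d̪/.
alveolar: voiceless /t/, voiced /d/.
retroflex: voiceless /ʈ/, voiced —.
palatal: voiceless /c/, voiced /ɟ/.
Every place of articulation has a voiced member except retroflex, where /ɖ/ would be expected.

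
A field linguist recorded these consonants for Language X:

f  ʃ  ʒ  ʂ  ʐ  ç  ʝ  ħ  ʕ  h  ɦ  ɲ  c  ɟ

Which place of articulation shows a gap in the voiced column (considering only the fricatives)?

labiodental

place of articulation  voiceless  voiced  
labiodental       f         —       
postalveolar      ʃ         ʒ       
retroflex         ʂ         ʐ       
palatal           ç         ʝ       
pharyngeal        ħ         ʕ       
glottal           h         ɦ       
Every place of articulation has a voiced member except labiodental, where /v/ would be expected.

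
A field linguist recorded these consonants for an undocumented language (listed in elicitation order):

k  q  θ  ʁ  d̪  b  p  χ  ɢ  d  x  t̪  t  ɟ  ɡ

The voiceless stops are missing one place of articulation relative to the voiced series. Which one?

Voiceless: /p/ (bilabial), /t̪/ (dental), /t/ (alveolar), /k/ (velar), /q/ (uvular).
Voiced: /b/ (bilabial), /d̪/ (dental), /d/ (alveolar), /ɟ/ (palatal), /ɡ/ (velar), /ɢ/ (uvular).
Every place of articulation has a voiceless member except palatal, where /c/ would be expected.

palatal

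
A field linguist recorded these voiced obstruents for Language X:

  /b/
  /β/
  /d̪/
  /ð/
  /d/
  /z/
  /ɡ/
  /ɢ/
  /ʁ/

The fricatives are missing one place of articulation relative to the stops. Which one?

velar

Stop: /b/ (bilabial), /d̪/ (dental), /d/ (alveolar), /ɡ/ (velar), /ɢ/ (uvular).
Fricative: /β/ (bilabial), /ð/ (dental), /z/ (alveolar), /ʁ/ (uvular).
Every place of articulation has a fricative member except velar, where /ɣ/ would be expected.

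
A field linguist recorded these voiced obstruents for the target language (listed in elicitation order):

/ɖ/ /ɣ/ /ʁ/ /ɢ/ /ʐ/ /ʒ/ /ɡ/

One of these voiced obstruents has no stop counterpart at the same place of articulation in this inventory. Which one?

Retroflex: /ɖ/ ~ /ʐ/
Velar: /ɡ/ ~ /ɣ/
Uvular: /ɢ/ ~ /ʁ/
Postalveolar: only /ʒ/ (fricative); no stop partner.
So /ʒ/ is the unpaired segment.

/ʒ/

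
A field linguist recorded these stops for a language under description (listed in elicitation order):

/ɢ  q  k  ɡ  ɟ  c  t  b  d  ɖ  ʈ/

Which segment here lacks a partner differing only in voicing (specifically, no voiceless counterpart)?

/b/

Alveolar: /t/ ~ /d/
Retroflex: /ʈ/ ~ /ɖ/
Palatal: /c/ ~ /ɟ/
Velar: /k/ ~ /ɡ/
Uvular: /q/ ~ /ɢ/
Bilabial: only /b/ (voiced); no voiceless partner.
So /b/ is the unpaired segment.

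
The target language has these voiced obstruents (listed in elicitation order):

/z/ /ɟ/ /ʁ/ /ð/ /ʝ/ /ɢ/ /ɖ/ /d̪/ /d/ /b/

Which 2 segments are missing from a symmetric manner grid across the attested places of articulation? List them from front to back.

bilabial: stop /b/, fricative —.
dental: stop /d̪/, fricative /ð/.
alveolar: stop /d/, fricative /z/.
retroflex: stop /ɖ/, fricative —.
palatal: stop /ɟ/, fricative /ʝ/.
uvular: stop /ɢ/, fricative /ʁ/.
Gaps, from front to back: bilabial lacks fricative (/β/); retroflex lacks fricative (/ʐ/).

/β/, /ʐ/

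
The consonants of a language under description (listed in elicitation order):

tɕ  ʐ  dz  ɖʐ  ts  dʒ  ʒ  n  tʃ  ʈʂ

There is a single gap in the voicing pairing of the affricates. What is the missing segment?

alveolar: voiceless /ts/, voiced /dz/.
postalveolar: voiceless /tʃ/, voiced /dʒ/.
retroflex: voiceless /ʈʂ/, voiced /ɖʐ/.
alveolo-palatal: voiceless /tɕ/, voiced —.
The alveolo-palatal row has no voiced member, so the gap is the voiced alveolo-palatal affricate /dʑ/.

/dʑ/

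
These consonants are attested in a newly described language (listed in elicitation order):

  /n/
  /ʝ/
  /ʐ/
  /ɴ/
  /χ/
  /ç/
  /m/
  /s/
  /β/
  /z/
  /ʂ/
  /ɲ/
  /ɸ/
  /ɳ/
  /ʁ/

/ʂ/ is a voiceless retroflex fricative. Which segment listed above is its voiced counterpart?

/ʐ/

The voiced counterpart is a voiced retroflex fricative — in this inventory, /ʐ/.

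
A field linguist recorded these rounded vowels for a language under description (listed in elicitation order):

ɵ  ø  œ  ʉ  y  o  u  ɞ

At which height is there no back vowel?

high: front /y/, central /ʉ/, back /u/.
high-mid: front /ø/, central /ɵ/, back /o/.
low-mid: front /œ/, central /ɞ/, back —.
Every height has a back member except low-mid, where /ɔ/ would be expected.

low-mid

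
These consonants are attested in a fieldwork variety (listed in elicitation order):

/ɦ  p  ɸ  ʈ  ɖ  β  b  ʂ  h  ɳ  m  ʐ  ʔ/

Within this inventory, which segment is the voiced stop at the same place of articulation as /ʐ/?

/ɖ/

/ʐ/ is a voiced retroflex fricative.
The voiced stop at the same place is a voiced retroflex stop — in this inventory, /ɖ/.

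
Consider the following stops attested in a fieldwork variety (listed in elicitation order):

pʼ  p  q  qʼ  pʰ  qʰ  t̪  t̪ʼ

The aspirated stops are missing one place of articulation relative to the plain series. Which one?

Plain: /p/ (bilabial), /t̪/ (dental), /q/ (uvular).
Aspirated: /pʰ/ (bilabial), /qʰ/ (uvular).
Ejective: /pʼ/ (bilabial), /t̪ʼ/ (dental), /qʼ/ (uvular).
Every place of articulation has an aspirated member except dental, where /t̪ʰ/ would be expected.

dental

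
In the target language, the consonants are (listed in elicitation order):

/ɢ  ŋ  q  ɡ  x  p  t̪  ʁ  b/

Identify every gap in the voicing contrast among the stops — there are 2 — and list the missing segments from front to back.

place of articulation  voiceless  voiced  
bilabial          p         b       
dental            t̪        —       
velar             —         ɡ       
uvular            q         ɢ       
Gaps, from front to back: dental lacks voiced (/d̪/); velar lacks voiceless (/k/).

/d̪/, /k/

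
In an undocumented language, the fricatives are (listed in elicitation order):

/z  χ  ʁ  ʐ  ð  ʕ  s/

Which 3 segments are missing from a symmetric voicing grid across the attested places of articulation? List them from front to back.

/θ/, /ʂ/, /ħ/

dental: voiceless —, voiced /ð/.
alveolar: voiceless /s/, voiced /z/.
retroflex: voiceless —, voiced /ʐ/.
uvular: voiceless /χ/, voiced /ʁ/.
pharyngeal: voiceless —, voiced /ʕ/.
Gaps, from front to back: dental lacks voiceless (/θ/); retroflex lacks voiceless (/ʂ/); pharyngeal lacks voiceless (/ħ/).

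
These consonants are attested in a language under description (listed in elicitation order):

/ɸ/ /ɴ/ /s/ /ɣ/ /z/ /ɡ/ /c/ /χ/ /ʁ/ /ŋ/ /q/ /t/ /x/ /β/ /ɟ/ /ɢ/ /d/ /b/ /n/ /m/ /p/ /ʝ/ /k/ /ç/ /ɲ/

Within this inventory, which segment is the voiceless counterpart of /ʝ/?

/ʝ/ is a voiced palatal fricative.
The voiceless counterpart is a voiceless palatal fricative — in this inventory, /ç/.

/ç/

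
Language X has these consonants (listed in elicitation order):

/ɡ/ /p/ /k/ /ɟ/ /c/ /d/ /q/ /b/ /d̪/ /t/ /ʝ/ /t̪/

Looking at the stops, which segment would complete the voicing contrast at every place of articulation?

place of articulation  voiceless  voiced  
bilabial          p         b       
dental            t̪        d̪      
alveolar          t         d       
palatal           c         ɟ       
velar             k         ɡ       
uvular            q         —       
The uvular row has no voiced member, so the gap is the voiced uvular stop /ɢ/.

/ɢ/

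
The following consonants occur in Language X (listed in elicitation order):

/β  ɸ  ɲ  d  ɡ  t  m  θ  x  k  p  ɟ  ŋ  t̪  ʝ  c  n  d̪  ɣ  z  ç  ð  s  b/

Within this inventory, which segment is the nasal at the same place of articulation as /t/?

/t/ is a voiceless alveolar stop.
The nasal at the same place is an alveolar nasal — in this inventory, /n/.

/n/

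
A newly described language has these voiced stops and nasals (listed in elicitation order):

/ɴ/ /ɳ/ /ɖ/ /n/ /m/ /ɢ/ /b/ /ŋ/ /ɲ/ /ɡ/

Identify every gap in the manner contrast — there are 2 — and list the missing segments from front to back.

place of articulation  oral stop  nasal   
bilabial          b         m       
alveolar          —         n       
retroflex         ɖ         ɳ       
palatal           —         ɲ       
velar             ɡ         ŋ       
uvular            ɢ         ɴ       
Gaps, from front to back: alveolar lacks oral stop (/d/); palatal lacks oral stop (/ɟ/).

/d/, /ɟ/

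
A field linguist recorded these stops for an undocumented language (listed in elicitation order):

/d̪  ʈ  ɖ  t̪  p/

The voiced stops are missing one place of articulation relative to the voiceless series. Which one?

bilabial

Voiceless: /p/ (bilabial), /t̪/ (dental), /ʈ/ (retroflex).
Voiced: /d̪/ (dental), /ɖ/ (retroflex).
Every place of articulation has a voiced member except bilabial, where /b/ would be expected.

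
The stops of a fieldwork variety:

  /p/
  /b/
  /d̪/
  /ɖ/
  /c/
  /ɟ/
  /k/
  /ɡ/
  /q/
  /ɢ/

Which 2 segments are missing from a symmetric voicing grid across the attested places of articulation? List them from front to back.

/t̪/, /ʈ/

place of articulation  voiceless  voiced  
bilabial          p         b       
dental            —         d̪      
retroflex         —         ɖ       
palatal           c         ɟ       
velar             k         ɡ       
uvular            q         ɢ       
Gaps, from front to back: dental lacks voiceless (/t̪/); retroflex lacks voiceless (/ʈ/).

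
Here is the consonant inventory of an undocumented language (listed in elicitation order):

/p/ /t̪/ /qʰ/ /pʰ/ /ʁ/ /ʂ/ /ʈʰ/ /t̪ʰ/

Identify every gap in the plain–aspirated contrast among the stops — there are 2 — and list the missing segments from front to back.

place of articulation  plain     aspirated
bilabial          p         pʰ      
dental            t̪        t̪ʰ     
retroflex         —         ʈʰ      
uvular            —         qʰ      
Gaps, from front to back: retroflex lacks plain (/ʈ/); uvular lacks plain (/q/).

/ʈ/, /q/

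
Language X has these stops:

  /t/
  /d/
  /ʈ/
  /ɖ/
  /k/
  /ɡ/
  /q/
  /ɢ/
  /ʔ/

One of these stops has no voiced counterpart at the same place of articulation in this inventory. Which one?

Alveolar: /t/ ~ /d/
Retroflex: /ʈ/ ~ /ɖ/
Velar: /k/ ~ /ɡ/
Uvular: /q/ ~ /ɢ/
Glottal: only /ʔ/ (voiceless); no voiced partner.
So /ʔ/ is the unpaired segment.

/ʔ/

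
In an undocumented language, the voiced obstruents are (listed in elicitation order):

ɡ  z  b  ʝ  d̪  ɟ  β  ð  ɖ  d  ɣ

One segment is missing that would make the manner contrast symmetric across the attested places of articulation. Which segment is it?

bilabial: stop /b/, fricative /β/.
dental: stop /d̪/, fricative /ð/.
alveolar: stop /d/, fricative /z/.
retroflex: stop /ɖ/, fricative —.
palatal: stop /ɟ/, fricative /ʝ/.
velar: stop /ɡ/, fricative /ɣ/.
The retroflex row has no fricative member, so the gap is the retroflex fricative /ʐ/.

/ʐ/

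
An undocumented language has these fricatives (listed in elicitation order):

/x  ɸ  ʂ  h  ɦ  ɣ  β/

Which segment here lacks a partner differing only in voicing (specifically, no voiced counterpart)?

/ʂ/

Bilabial: /ɸ/ ~ /β/
Velar: /x/ ~ /ɣ/
Glottal: /h/ ~ /ɦ/
Retroflex: only /ʂ/ (voiceless); no voiced partner.
So /ʂ/ is the unpaired segment.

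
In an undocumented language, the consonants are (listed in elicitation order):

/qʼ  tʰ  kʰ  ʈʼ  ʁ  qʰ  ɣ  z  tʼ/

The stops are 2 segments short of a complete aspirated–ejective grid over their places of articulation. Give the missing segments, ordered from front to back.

/ʈʰ/, /kʼ/

alveolar: aspirated /tʰ/, ejective /tʼ/.
retroflex: aspirated —, ejective /ʈʼ/.
velar: aspirated /kʰ/, ejective —.
uvular: aspirated /qʰ/, ejective /qʼ/.
Gaps, from front to back: retroflex lacks aspirated (/ʈʰ/); velar lacks ejective (/kʼ/).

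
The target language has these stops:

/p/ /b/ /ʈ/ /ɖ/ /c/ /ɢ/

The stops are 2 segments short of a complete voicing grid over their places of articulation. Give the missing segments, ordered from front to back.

/ɟ/, /q/

bilabial: voiceless /p/, voiced /b/.
retroflex: voiceless /ʈ/, voiced /ɖ/.
palatal: voiceless /c/, voiced —.
uvular: voiceless —, voiced /ɢ/.
Gaps, from front to back: palatal lacks voiced (/ɟ/); uvular lacks voiceless (/q/).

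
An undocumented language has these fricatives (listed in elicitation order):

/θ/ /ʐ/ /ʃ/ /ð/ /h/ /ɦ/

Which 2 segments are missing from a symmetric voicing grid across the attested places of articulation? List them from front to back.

/ʒ/, /ʂ/

Voiceless: /θ/ (dental), /ʃ/ (postalveolar), /h/ (glottal).
Voiced: /ð/ (dental), /ʐ/ (retroflex), /ɦ/ (glottal).
Gaps, from front to back: postalveolar lacks voiced (/ʒ/); retroflex lacks voiceless (/ʂ/).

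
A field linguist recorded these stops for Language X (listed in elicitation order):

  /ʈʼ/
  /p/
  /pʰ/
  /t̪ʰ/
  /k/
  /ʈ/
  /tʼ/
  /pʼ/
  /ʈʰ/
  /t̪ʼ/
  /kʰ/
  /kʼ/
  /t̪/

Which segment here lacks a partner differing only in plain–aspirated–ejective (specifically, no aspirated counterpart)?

Bilabial: /p/ ~ /pʰ/ ~ /pʼ/
Dental: /t̪/ ~ /t̪ʰ/ ~ /t̪ʼ/
Retroflex: /ʈ/ ~ /ʈʰ/ ~ /ʈʼ/
Velar: /k/ ~ /kʰ/ ~ /kʼ/
Alveolar: only /tʼ/ (ejective); no aspirated partner.
So /tʼ/ is the unpaired segment.

/tʼ/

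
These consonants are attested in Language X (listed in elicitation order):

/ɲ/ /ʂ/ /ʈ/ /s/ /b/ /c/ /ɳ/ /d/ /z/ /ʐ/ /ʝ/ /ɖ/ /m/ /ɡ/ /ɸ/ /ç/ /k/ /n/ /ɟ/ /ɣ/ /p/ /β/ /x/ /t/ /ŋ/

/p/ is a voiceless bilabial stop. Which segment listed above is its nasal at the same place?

The nasal at the same place is a bilabial nasal — in this inventory, /m/.

/m/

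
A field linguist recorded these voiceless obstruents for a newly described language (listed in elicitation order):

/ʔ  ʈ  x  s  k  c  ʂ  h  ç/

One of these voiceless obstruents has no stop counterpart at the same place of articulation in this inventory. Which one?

Retroflex: /ʈ/ ~ /ʂ/
Palatal: /c/ ~ /ç/
Velar: /k/ ~ /x/
Glottal: /ʔ/ ~ /h/
Alveolar: only /s/ (fricative); no stop partner.
So /s/ is the unpaired segment.

/s/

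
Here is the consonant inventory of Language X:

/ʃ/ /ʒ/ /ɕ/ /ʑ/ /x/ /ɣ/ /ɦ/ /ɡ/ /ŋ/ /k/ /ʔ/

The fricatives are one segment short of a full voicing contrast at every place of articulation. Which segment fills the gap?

/h/

postalveolar: voiceless /ʃ/, voiced /ʒ/.
alveolo-palatal: voiceless /ɕ/, voiced /ʑ/.
velar: voiceless /x/, voiced /ɣ/.
glottal: voiceless —, voiced /ɦ/.
The glottal row has no voiceless member, so the gap is the voiceless glottal fricative /h/.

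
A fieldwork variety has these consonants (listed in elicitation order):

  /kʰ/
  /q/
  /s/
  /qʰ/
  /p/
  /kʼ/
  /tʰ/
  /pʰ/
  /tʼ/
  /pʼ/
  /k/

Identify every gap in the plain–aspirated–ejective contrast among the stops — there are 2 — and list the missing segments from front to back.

/t/, /qʼ/

place of articulation  plain     aspirated  ejective
bilabial          p         pʰ        pʼ      
alveolar          —         tʰ        tʼ      
velar             k         kʰ        kʼ      
uvular            q         qʰ        —       
Gaps, from front to back: alveolar lacks plain (/t/); uvular lacks ejective (/qʼ/).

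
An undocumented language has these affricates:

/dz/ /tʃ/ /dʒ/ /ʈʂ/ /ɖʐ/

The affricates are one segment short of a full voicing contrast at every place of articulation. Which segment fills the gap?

/ts/

Voiceless: /tʃ/ (postalveolar), /ʈʂ/ (retroflex).
Voiced: /dz/ (alveolar), /dʒ/ (postalveolar), /ɖʐ/ (retroflex).
The alveolar row has no voiceless member, so the gap is the voiceless alveolar affricate /ts/.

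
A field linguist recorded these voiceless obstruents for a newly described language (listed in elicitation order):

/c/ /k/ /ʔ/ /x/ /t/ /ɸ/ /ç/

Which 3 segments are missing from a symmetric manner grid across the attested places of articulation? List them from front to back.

/p/, /s/, /h/

place of articulation  stop      fricative
bilabial          —         ɸ       
alveolar          t         —       
palatal           c         ç       
velar             k         x       
glottal           ʔ         —       
Gaps, from front to back: bilabial lacks stop (/p/); alveolar lacks fricative (/s/); glottal lacks fricative (/h/).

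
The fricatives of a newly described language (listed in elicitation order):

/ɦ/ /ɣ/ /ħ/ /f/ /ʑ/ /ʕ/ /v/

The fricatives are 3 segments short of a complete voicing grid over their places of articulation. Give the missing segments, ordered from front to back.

/ɕ/, /x/, /h/

place of articulation  voiceless  voiced  
labiodental       f         v       
alveolo-palatal   —         ʑ       
velar             —         ɣ       
pharyngeal        ħ         ʕ       
glottal           —         ɦ       
Gaps, from front to back: alveolo-palatal lacks voiceless (/ɕ/); velar lacks voiceless (/x/); glottal lacks voiceless (/h/).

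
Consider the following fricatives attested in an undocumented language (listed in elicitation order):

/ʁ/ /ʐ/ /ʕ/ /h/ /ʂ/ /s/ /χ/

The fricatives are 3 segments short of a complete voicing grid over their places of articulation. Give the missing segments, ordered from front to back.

Voiceless: /s/ (alveolar), /ʂ/ (retroflex), /χ/ (uvular), /h/ (glottal).
Voiced: /ʐ/ (retroflex), /ʁ/ (uvular), /ʕ/ (pharyngeal).
Gaps, from front to back: alveolar lacks voiced (/z/); pharyngeal lacks voiceless (/ħ/); glottal lacks voiced (/ɦ/).

/z/, /ħ/, /ɦ/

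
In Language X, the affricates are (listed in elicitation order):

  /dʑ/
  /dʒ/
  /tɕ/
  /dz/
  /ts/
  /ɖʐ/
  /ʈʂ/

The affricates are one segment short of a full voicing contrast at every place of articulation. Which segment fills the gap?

place of articulation  voiceless  voiced  
alveolar          ts        dz      
postalveolar      —         dʒ      
retroflex         ʈʂ        ɖʐ      
alveolo-palatal   tɕ        dʑ      
The postalveolar row has no voiceless member, so the gap is the voiceless postalveolar affricate /tʃ/.

/tʃ/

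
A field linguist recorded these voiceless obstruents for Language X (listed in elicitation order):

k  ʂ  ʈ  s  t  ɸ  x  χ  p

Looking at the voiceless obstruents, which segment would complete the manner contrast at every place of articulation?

/q/

Stop: /p/ (bilabial), /t/ (alveolar), /ʈ/ (retroflex), /k/ (velar).
Fricative: /ɸ/ (bilabial), /s/ (alveolar), /ʂ/ (retroflex), /x/ (velar), /χ/ (uvular).
The uvular row has no stop member, so the gap is the uvular stop /q/.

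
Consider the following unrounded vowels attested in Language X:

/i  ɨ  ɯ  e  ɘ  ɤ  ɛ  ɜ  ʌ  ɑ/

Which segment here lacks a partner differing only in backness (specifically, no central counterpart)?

High: /i/ ~ /ɨ/ ~ /ɯ/
High-mid: /e/ ~ /ɘ/ ~ /ɤ/
Low-mid: /ɛ/ ~ /ɜ/ ~ /ʌ/
Low: only /ɑ/ (back); no central partner.
So /ɑ/ is the unpaired segment.

/ɑ/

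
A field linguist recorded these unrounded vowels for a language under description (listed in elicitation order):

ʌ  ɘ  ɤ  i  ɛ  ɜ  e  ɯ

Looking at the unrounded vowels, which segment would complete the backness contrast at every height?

high: front /i/, central —, back /ɯ/.
high-mid: front /e/, central /ɘ/, back /ɤ/.
low-mid: front /ɛ/, central /ɜ/, back /ʌ/.
The high row has no central member, so the gap is the high central unrounded vowel /ɨ/.

/ɨ/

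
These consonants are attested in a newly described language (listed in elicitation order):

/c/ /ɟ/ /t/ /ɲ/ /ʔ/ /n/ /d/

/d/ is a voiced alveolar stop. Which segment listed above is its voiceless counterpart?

The voiceless counterpart is a voiceless alveolar stop — in this inventory, /t/.

/t/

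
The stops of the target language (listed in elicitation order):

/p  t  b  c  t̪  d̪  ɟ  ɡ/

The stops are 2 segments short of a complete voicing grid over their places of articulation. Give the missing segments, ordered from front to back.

/d/, /k/

place of articulation  voiceless  voiced  
bilabial          p         b       
dental            t̪        d̪      
alveolar          t         —       
palatal           c         ɟ       
velar             —         ɡ       
Gaps, from front to back: alveolar lacks voiced (/d/); velar lacks voiceless (/k/).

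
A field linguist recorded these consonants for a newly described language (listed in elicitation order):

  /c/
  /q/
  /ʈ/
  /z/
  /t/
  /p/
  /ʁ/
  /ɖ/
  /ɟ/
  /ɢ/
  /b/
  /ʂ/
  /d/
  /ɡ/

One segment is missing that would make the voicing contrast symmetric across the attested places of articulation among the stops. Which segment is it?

place of articulation  voiceless  voiced  
bilabial          p         b       
alveolar          t         d       
retroflex         ʈ         ɖ       
palatal           c         ɟ       
velar             —         ɡ       
uvular            q         ɢ       
The velar row has no voiceless member, so the gap is the voiceless velar stop /k/.

/k/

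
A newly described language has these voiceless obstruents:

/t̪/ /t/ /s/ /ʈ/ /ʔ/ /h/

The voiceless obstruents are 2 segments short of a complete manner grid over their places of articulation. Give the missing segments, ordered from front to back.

Stop: /t̪/ (dental), /t/ (alveolar), /ʈ/ (retroflex), /ʔ/ (glottal).
Fricative: /s/ (alveolar), /h/ (glottal).
Gaps, from front to back: dental lacks fricative (/θ/); retroflex lacks fricative (/ʂ/).

/θ/, /ʂ/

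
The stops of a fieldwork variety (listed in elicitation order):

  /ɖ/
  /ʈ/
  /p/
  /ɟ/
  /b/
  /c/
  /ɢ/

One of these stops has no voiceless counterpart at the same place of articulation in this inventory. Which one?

Bilabial: /p/ ~ /b/
Retroflex: /ʈ/ ~ /ɖ/
Palatal: /c/ ~ /ɟ/
Uvular: only /ɢ/ (voiced); no voiceless partner.
So /ɢ/ is the unpaired segment.

/ɢ/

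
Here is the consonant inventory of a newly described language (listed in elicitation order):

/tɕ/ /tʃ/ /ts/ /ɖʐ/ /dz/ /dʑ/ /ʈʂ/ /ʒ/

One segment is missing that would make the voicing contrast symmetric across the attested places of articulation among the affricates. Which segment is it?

/dʒ/

place of articulation  voiceless  voiced  
alveolar          ts        dz      
postalveolar      tʃ        —       
retroflex         ʈʂ        ɖʐ      
alveolo-palatal   tɕ        dʑ      
The postalveolar row has no voiced member, so the gap is the voiced postalveolar affricate /dʒ/.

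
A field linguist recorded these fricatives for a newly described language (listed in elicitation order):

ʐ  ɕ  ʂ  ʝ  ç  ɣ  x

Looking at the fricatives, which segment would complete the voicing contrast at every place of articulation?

retroflex: voiceless /ʂ/, voiced /ʐ/.
alveolo-palatal: voiceless /ɕ/, voiced —.
palatal: voiceless /ç/, voiced /ʝ/.
velar: voiceless /x/, voiced /ɣ/.
The alveolo-palatal row has no voiced member, so the gap is the voiced alveolo-palatal fricative /ʑ/.

/ʑ/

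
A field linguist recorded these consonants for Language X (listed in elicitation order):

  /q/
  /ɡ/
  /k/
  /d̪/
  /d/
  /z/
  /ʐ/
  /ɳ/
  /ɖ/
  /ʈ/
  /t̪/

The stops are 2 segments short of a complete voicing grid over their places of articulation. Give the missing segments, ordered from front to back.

/t/, /ɢ/

dental: voiceless /t̪/, voiced /d̪/.
alveolar: voiceless —, voiced /d/.
retroflex: voiceless /ʈ/, voiced /ɖ/.
velar: voiceless /k/, voiced /ɡ/.
uvular: voiceless /q/, voiced —.
Gaps, from front to back: alveolar lacks voiceless (/t/); uvular lacks voiced (/ɢ/).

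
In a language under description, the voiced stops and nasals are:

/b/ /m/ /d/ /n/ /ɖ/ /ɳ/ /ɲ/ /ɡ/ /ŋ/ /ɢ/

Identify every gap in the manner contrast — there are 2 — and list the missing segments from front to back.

/ɟ/, /ɴ/

Oral stop: /b/ (bilabial), /d/ (alveolar), /ɖ/ (retroflex), /ɡ/ (velar), /ɢ/ (uvular).
Nasal: /m/ (bilabial), /n/ (alveolar), /ɳ/ (retroflex), /ɲ/ (palatal), /ŋ/ (velar).
Gaps, from front to back: palatal lacks oral stop (/ɟ/); uvular lacks nasal (/ɴ/).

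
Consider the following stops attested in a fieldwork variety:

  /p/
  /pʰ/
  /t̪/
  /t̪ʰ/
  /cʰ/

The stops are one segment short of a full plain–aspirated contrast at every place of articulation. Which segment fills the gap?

/c/

bilabial: plain /p/, aspirated /pʰ/.
dental: plain /t̪/, aspirated /t̪ʰ/.
palatal: plain —, aspirated /cʰ/.
The palatal row has no plain member, so the gap is the plain palatal stop /c/.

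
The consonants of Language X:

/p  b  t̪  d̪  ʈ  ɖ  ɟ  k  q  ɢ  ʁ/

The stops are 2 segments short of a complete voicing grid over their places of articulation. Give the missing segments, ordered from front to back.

/c/, /ɡ/

bilabial: voiceless /p/, voiced /b/.
dental: voiceless /t̪/, voiced /d̪/.
retroflex: voiceless /ʈ/, voiced /ɖ/.
palatal: voiceless —, voiced /ɟ/.
velar: voiceless /k/, voiced —.
uvular: voiceless /q/, voiced /ɢ/.
Gaps, from front to back: palatal lacks voiceless (/c/); velar lacks voiced (/ɡ/).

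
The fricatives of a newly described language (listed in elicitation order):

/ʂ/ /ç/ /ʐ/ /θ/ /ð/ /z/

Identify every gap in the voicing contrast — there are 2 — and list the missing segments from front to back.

dental: voiceless /θ/, voiced /ð/.
alveolar: voiceless —, voiced /z/.
retroflex: voiceless /ʂ/, voiced /ʐ/.
palatal: voiceless /ç/, voiced —.
Gaps, from front to back: alveolar lacks voiceless (/s/); palatal lacks voiced (/ʝ/).

/s/, /ʝ/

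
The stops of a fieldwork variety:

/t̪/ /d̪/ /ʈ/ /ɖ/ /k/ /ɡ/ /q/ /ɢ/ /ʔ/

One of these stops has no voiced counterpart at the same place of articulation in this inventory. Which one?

Dental: /t̪/ ~ /d̪/
Retroflex: /ʈ/ ~ /ɖ/
Velar: /k/ ~ /ɡ/
Uvular: /q/ ~ /ɢ/
Glottal: only /ʔ/ (voiceless); no voiced partner.
So /ʔ/ is the unpaired segment.

/ʔ/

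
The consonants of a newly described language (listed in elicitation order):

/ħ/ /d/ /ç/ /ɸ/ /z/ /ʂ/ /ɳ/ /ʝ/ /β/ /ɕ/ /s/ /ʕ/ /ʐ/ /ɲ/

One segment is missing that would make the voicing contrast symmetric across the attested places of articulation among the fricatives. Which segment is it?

/ʑ/

bilabial: voiceless /ɸ/, voiced /β/.
alveolar: voiceless /s/, voiced /z/.
retroflex: voiceless /ʂ/, voiced /ʐ/.
alveolo-palatal: voiceless /ɕ/, voiced —.
palatal: voiceless /ç/, voiced /ʝ/.
pharyngeal: voiceless /ħ/, voiced /ʕ/.
The alveolo-palatal row has no voiced member, so the gap is the voiced alveolo-palatal fricative /ʑ/.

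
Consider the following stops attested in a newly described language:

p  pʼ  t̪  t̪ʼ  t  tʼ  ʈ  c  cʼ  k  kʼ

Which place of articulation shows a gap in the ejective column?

place of articulation  plain     ejective
bilabial          p         pʼ      
dental            t̪        t̪ʼ     
alveolar          t         tʼ      
retroflex         ʈ         —       
palatal           c         cʼ      
velar             k         kʼ      
Every place of articulation has an ejective member except retroflex, where /ʈʼ/ would be expected.

retroflex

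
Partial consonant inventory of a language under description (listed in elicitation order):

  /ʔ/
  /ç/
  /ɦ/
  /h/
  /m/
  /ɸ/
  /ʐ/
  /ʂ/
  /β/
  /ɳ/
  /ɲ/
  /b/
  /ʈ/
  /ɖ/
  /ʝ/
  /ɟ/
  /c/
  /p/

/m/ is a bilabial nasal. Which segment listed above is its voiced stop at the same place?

The voiced stop at the same place is a voiced bilabial stop — in this inventory, /b/.

/b/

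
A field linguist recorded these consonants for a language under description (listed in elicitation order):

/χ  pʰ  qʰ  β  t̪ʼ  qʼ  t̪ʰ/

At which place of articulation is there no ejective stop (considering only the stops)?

bilabial

Aspirated: /pʰ/ (bilabial), /t̪ʰ/ (dental), /qʰ/ (uvular).
Ejective: /t̪ʼ/ (dental), /qʼ/ (uvular).
Every place of articulation has an ejective member except bilabial, where /pʼ/ would be expected.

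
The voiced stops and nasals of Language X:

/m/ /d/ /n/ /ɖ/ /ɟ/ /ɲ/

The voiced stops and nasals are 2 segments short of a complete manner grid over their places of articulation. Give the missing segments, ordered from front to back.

/b/, /ɳ/

Oral stop: /d/ (alveolar), /ɖ/ (retroflex), /ɟ/ (palatal).
Nasal: /m/ (bilabial), /n/ (alveolar), /ɲ/ (palatal).
Gaps, from front to back: bilabial lacks oral stop (/b/); retroflex lacks nasal (/ɳ/).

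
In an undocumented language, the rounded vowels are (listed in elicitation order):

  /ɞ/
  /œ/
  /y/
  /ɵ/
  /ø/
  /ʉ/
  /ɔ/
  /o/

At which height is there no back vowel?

height            front     central   back    
high              y         ʉ         —       
high-mid          ø         ɵ         o       
low-mid           œ         ɞ         ɔ       
Every height has a back member except high, where /u/ would be expected.

high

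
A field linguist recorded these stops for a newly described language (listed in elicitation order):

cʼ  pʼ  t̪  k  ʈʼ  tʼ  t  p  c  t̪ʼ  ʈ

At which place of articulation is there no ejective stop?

velar

Plain: /p/ (bilabial), /t̪/ (dental), /t/ (alveolar), /ʈ/ (retroflex), /c/ (palatal), /k/ (velar).
Ejective: /pʼ/ (bilabial), /t̪ʼ/ (dental), /tʼ/ (alveolar), /ʈʼ/ (retroflex), /cʼ/ (palatal).
Every place of articulation has an ejective member except velar, where /kʼ/ would be expected.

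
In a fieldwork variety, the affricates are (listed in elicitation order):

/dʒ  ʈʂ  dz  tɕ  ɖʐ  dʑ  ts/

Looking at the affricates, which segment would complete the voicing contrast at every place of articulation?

place of articulation  voiceless  voiced  
alveolar          ts        dz      
postalveolar      —         dʒ      
retroflex         ʈʂ        ɖʐ      
alveolo-palatal   tɕ        dʑ      
The postalveolar row has no voiceless member, so the gap is the voiceless postalveolar affricate /tʃ/.

/tʃ/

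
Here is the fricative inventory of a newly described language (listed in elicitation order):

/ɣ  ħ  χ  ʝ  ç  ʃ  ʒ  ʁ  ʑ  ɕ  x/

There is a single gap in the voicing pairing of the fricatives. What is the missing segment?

place of articulation  voiceless  voiced  
postalveolar      ʃ         ʒ       
alveolo-palatal   ɕ         ʑ       
palatal           ç         ʝ       
velar             x         ɣ       
uvular            χ         ʁ       
pharyngeal        ħ         —       
The pharyngeal row has no voiced member, so the gap is the voiced pharyngeal fricative /ʕ/.

/ʕ/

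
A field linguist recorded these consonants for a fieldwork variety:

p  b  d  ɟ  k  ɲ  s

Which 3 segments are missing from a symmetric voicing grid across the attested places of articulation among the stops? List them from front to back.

/t/, /c/, /ɡ/

Voiceless: /p/ (bilabial), /k/ (velar).
Voiced: /b/ (bilabial), /d/ (alveolar), /ɟ/ (palatal).
Gaps, from front to back: alveolar lacks voiceless (/t/); palatal lacks voiceless (/c/); velar lacks voiced (/ɡ/).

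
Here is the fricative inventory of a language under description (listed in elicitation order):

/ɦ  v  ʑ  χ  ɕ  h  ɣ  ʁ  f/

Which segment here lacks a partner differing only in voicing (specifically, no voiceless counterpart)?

Labiodental: /f/ ~ /v/
Alveolo-palatal: /ɕ/ ~ /ʑ/
Uvular: /χ/ ~ /ʁ/
Glottal: /h/ ~ /ɦ/
Velar: only /ɣ/ (voiced); no voiceless partner.
So /ɣ/ is the unpaired segment.

/ɣ/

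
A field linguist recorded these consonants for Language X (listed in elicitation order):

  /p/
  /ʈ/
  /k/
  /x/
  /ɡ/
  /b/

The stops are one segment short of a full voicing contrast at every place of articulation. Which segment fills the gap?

/ɖ/

place of articulation  voiceless  voiced  
bilabial          p         b       
retroflex         ʈ         —       
velar             k         ɡ       
The retroflex row has no voiced member, so the gap is the voiced retroflex stop /ɖ/.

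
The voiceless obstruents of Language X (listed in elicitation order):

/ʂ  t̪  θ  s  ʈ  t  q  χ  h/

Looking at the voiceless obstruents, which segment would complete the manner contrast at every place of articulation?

/ʔ/

dental: stop /t̪/, fricative /θ/.
alveolar: stop /t/, fricative /s/.
retroflex: stop /ʈ/, fricative /ʂ/.
uvular: stop /q/, fricative /χ/.
glottal: stop —, fricative /h/.
The glottal row has no stop member, so the gap is the glottal stop /ʔ/.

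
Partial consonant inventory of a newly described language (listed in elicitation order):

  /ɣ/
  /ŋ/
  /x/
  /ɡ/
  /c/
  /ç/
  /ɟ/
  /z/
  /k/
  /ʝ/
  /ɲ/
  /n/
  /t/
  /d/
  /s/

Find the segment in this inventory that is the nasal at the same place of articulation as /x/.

/x/ is a voiceless velar fricative.
The nasal at the same place is a velar nasal — in this inventory, /ŋ/.

/ŋ/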